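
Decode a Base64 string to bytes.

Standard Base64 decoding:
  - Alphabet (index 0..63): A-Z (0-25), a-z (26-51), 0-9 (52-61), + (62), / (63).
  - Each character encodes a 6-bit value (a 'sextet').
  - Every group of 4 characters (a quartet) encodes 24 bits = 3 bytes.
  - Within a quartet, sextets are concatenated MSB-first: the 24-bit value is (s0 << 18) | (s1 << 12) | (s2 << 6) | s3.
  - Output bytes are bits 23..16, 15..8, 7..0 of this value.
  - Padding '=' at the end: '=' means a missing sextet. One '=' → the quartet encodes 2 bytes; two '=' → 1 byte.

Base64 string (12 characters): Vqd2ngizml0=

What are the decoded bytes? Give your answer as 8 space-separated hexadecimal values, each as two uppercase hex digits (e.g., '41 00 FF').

Answer: 56 A7 76 9E 08 B3 9A 5D

Derivation:
After char 0 ('V'=21): chars_in_quartet=1 acc=0x15 bytes_emitted=0
After char 1 ('q'=42): chars_in_quartet=2 acc=0x56A bytes_emitted=0
After char 2 ('d'=29): chars_in_quartet=3 acc=0x15A9D bytes_emitted=0
After char 3 ('2'=54): chars_in_quartet=4 acc=0x56A776 -> emit 56 A7 76, reset; bytes_emitted=3
After char 4 ('n'=39): chars_in_quartet=1 acc=0x27 bytes_emitted=3
After char 5 ('g'=32): chars_in_quartet=2 acc=0x9E0 bytes_emitted=3
After char 6 ('i'=34): chars_in_quartet=3 acc=0x27822 bytes_emitted=3
After char 7 ('z'=51): chars_in_quartet=4 acc=0x9E08B3 -> emit 9E 08 B3, reset; bytes_emitted=6
After char 8 ('m'=38): chars_in_quartet=1 acc=0x26 bytes_emitted=6
After char 9 ('l'=37): chars_in_quartet=2 acc=0x9A5 bytes_emitted=6
After char 10 ('0'=52): chars_in_quartet=3 acc=0x26974 bytes_emitted=6
Padding '=': partial quartet acc=0x26974 -> emit 9A 5D; bytes_emitted=8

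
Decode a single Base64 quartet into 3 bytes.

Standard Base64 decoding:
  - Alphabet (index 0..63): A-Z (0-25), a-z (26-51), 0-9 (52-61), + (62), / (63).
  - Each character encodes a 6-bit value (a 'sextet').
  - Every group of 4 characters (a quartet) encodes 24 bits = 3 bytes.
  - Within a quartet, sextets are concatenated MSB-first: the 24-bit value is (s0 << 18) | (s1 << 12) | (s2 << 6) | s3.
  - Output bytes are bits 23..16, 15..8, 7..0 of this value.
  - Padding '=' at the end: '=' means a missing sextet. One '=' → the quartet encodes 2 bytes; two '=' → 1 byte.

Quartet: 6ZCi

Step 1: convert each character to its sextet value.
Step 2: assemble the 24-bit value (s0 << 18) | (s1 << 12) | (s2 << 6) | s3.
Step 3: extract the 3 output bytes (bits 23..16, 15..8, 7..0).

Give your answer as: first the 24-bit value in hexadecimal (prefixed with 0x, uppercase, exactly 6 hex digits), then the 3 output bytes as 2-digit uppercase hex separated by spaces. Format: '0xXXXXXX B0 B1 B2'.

Sextets: 6=58, Z=25, C=2, i=34
24-bit: (58<<18) | (25<<12) | (2<<6) | 34
      = 0xE80000 | 0x019000 | 0x000080 | 0x000022
      = 0xE990A2
Bytes: (v>>16)&0xFF=E9, (v>>8)&0xFF=90, v&0xFF=A2

Answer: 0xE990A2 E9 90 A2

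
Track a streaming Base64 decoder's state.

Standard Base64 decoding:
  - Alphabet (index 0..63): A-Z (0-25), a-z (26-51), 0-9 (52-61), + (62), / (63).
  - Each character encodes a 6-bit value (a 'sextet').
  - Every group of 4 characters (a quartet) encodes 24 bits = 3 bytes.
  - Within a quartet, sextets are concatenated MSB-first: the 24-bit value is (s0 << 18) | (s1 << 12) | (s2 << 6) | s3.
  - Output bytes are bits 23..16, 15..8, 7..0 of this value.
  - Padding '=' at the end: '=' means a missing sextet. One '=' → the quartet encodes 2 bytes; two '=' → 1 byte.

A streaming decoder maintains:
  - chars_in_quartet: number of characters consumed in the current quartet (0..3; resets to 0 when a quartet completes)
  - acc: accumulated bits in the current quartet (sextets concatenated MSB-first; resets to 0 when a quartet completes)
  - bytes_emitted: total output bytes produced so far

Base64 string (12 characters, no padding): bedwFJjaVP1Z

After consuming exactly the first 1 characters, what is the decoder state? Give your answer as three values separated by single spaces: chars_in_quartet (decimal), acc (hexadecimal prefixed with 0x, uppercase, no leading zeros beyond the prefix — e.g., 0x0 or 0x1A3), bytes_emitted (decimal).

After char 0 ('b'=27): chars_in_quartet=1 acc=0x1B bytes_emitted=0

Answer: 1 0x1B 0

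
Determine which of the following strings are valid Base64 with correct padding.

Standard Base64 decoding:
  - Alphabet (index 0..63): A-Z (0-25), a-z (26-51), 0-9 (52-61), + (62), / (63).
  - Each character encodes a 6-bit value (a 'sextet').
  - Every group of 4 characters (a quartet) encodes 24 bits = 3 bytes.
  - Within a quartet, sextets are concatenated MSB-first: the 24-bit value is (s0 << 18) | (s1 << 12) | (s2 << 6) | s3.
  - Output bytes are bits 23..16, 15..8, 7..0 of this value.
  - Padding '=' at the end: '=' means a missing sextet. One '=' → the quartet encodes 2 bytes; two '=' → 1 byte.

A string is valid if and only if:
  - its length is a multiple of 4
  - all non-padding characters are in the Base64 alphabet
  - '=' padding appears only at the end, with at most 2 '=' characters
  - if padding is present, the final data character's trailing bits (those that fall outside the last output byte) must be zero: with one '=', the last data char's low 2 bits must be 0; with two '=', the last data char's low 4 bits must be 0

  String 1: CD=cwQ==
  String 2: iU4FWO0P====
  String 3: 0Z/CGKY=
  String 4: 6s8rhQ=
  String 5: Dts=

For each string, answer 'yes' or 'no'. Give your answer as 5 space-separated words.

String 1: 'CD=cwQ==' → invalid (bad char(s): ['=']; '=' in middle)
String 2: 'iU4FWO0P====' → invalid (4 pad chars (max 2))
String 3: '0Z/CGKY=' → valid
String 4: '6s8rhQ=' → invalid (len=7 not mult of 4)
String 5: 'Dts=' → valid

Answer: no no yes no yes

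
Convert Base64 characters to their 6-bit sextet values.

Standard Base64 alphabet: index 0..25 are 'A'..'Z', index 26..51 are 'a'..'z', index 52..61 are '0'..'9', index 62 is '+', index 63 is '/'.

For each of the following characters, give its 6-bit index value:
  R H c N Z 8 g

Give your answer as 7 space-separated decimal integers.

'R': A..Z range, ord('R') − ord('A') = 17
'H': A..Z range, ord('H') − ord('A') = 7
'c': a..z range, 26 + ord('c') − ord('a') = 28
'N': A..Z range, ord('N') − ord('A') = 13
'Z': A..Z range, ord('Z') − ord('A') = 25
'8': 0..9 range, 52 + ord('8') − ord('0') = 60
'g': a..z range, 26 + ord('g') − ord('a') = 32

Answer: 17 7 28 13 25 60 32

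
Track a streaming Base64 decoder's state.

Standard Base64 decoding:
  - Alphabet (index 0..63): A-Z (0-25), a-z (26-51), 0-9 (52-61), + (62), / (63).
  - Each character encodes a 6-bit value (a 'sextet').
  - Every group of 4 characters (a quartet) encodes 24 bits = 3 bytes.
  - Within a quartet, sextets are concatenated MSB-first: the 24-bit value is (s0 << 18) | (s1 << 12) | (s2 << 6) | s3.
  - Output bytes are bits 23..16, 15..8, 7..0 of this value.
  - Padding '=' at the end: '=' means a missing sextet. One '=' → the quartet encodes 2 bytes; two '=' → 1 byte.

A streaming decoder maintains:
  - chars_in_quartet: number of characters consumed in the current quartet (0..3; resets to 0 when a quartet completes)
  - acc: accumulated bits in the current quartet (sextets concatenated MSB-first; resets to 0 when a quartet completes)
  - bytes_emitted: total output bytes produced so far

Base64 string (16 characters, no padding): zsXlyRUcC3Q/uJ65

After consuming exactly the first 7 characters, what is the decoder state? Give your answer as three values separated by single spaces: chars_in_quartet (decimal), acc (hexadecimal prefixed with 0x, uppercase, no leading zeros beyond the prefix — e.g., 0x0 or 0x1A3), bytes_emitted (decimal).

After char 0 ('z'=51): chars_in_quartet=1 acc=0x33 bytes_emitted=0
After char 1 ('s'=44): chars_in_quartet=2 acc=0xCEC bytes_emitted=0
After char 2 ('X'=23): chars_in_quartet=3 acc=0x33B17 bytes_emitted=0
After char 3 ('l'=37): chars_in_quartet=4 acc=0xCEC5E5 -> emit CE C5 E5, reset; bytes_emitted=3
After char 4 ('y'=50): chars_in_quartet=1 acc=0x32 bytes_emitted=3
After char 5 ('R'=17): chars_in_quartet=2 acc=0xC91 bytes_emitted=3
After char 6 ('U'=20): chars_in_quartet=3 acc=0x32454 bytes_emitted=3

Answer: 3 0x32454 3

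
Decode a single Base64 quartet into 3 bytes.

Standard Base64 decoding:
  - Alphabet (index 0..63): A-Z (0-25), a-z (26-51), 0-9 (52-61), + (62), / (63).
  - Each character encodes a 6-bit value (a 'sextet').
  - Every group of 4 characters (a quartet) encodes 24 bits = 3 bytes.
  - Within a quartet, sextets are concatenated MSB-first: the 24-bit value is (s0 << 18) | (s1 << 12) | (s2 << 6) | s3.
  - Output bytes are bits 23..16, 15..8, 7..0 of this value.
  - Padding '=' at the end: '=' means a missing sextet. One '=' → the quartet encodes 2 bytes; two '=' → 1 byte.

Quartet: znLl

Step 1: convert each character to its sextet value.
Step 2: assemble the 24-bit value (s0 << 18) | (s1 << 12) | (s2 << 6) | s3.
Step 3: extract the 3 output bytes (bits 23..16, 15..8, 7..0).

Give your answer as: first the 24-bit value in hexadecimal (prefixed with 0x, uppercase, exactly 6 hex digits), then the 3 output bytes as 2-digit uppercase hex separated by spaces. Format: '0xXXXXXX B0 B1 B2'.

Sextets: z=51, n=39, L=11, l=37
24-bit: (51<<18) | (39<<12) | (11<<6) | 37
      = 0xCC0000 | 0x027000 | 0x0002C0 | 0x000025
      = 0xCE72E5
Bytes: (v>>16)&0xFF=CE, (v>>8)&0xFF=72, v&0xFF=E5

Answer: 0xCE72E5 CE 72 E5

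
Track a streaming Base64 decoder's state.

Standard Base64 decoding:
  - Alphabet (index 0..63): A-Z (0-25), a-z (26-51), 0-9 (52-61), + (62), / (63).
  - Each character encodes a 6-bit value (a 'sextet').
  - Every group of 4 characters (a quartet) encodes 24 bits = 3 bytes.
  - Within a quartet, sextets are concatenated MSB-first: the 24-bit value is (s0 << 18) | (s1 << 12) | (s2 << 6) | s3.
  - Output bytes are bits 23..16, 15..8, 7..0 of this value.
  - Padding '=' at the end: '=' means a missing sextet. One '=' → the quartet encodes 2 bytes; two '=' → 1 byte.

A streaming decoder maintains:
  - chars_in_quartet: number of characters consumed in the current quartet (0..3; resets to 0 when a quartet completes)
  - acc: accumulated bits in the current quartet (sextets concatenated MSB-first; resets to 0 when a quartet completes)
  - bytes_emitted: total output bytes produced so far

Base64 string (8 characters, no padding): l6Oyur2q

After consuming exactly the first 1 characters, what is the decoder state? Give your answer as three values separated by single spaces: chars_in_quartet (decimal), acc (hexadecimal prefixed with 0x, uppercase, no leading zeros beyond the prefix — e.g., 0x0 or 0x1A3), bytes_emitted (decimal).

Answer: 1 0x25 0

Derivation:
After char 0 ('l'=37): chars_in_quartet=1 acc=0x25 bytes_emitted=0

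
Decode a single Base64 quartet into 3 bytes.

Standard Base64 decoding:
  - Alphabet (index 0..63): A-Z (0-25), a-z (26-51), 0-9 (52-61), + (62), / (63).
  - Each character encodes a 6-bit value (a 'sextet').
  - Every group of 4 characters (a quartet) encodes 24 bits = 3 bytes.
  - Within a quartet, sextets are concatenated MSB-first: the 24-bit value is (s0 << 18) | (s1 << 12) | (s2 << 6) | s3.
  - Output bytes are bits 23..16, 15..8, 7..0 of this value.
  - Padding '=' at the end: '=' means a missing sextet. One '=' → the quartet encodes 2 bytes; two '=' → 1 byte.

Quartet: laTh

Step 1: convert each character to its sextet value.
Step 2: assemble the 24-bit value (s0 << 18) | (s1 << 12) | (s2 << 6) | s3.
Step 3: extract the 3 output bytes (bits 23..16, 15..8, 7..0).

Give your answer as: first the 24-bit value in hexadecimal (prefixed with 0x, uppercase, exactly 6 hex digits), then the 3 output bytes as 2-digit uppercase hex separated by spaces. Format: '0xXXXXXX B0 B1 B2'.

Answer: 0x95A4E1 95 A4 E1

Derivation:
Sextets: l=37, a=26, T=19, h=33
24-bit: (37<<18) | (26<<12) | (19<<6) | 33
      = 0x940000 | 0x01A000 | 0x0004C0 | 0x000021
      = 0x95A4E1
Bytes: (v>>16)&0xFF=95, (v>>8)&0xFF=A4, v&0xFF=E1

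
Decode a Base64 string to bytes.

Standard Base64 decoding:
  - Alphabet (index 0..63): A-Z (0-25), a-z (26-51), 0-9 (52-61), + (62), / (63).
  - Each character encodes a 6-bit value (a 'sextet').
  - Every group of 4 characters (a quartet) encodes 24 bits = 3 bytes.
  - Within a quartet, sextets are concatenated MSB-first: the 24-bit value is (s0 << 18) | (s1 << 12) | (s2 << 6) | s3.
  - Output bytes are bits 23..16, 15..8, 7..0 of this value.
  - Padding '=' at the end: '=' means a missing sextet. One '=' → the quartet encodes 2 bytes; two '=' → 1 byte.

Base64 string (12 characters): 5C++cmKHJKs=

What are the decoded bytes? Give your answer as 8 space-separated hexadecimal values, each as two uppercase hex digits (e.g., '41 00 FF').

After char 0 ('5'=57): chars_in_quartet=1 acc=0x39 bytes_emitted=0
After char 1 ('C'=2): chars_in_quartet=2 acc=0xE42 bytes_emitted=0
After char 2 ('+'=62): chars_in_quartet=3 acc=0x390BE bytes_emitted=0
After char 3 ('+'=62): chars_in_quartet=4 acc=0xE42FBE -> emit E4 2F BE, reset; bytes_emitted=3
After char 4 ('c'=28): chars_in_quartet=1 acc=0x1C bytes_emitted=3
After char 5 ('m'=38): chars_in_quartet=2 acc=0x726 bytes_emitted=3
After char 6 ('K'=10): chars_in_quartet=3 acc=0x1C98A bytes_emitted=3
After char 7 ('H'=7): chars_in_quartet=4 acc=0x726287 -> emit 72 62 87, reset; bytes_emitted=6
After char 8 ('J'=9): chars_in_quartet=1 acc=0x9 bytes_emitted=6
After char 9 ('K'=10): chars_in_quartet=2 acc=0x24A bytes_emitted=6
After char 10 ('s'=44): chars_in_quartet=3 acc=0x92AC bytes_emitted=6
Padding '=': partial quartet acc=0x92AC -> emit 24 AB; bytes_emitted=8

Answer: E4 2F BE 72 62 87 24 AB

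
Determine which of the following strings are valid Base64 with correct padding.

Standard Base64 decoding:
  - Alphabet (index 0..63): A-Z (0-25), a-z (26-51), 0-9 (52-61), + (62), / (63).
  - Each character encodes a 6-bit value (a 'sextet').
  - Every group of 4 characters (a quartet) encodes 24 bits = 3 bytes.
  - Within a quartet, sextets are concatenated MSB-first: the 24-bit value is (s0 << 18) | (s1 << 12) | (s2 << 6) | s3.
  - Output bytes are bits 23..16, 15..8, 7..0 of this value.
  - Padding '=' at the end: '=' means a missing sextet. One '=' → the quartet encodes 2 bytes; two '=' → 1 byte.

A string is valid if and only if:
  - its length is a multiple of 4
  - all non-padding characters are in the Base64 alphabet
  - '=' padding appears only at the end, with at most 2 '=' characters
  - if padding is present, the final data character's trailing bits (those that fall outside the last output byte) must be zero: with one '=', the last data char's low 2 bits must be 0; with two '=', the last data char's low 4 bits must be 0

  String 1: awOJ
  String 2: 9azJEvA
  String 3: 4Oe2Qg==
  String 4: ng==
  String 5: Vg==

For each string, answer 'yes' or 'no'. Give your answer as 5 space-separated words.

String 1: 'awOJ' → valid
String 2: '9azJEvA' → invalid (len=7 not mult of 4)
String 3: '4Oe2Qg==' → valid
String 4: 'ng==' → valid
String 5: 'Vg==' → valid

Answer: yes no yes yes yes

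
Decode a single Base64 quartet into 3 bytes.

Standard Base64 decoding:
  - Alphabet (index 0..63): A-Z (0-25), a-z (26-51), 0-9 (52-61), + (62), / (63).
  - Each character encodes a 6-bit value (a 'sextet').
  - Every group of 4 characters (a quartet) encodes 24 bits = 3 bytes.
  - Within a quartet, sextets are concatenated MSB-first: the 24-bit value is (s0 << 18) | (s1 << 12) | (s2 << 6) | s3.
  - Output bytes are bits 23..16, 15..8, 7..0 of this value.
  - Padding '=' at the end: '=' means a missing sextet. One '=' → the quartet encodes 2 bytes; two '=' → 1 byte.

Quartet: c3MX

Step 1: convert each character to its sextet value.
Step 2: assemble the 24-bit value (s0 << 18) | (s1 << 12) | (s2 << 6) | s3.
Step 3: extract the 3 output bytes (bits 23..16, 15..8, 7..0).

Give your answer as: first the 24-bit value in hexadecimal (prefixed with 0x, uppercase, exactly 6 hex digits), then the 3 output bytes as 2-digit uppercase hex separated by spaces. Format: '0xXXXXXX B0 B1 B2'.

Answer: 0x737317 73 73 17

Derivation:
Sextets: c=28, 3=55, M=12, X=23
24-bit: (28<<18) | (55<<12) | (12<<6) | 23
      = 0x700000 | 0x037000 | 0x000300 | 0x000017
      = 0x737317
Bytes: (v>>16)&0xFF=73, (v>>8)&0xFF=73, v&0xFF=17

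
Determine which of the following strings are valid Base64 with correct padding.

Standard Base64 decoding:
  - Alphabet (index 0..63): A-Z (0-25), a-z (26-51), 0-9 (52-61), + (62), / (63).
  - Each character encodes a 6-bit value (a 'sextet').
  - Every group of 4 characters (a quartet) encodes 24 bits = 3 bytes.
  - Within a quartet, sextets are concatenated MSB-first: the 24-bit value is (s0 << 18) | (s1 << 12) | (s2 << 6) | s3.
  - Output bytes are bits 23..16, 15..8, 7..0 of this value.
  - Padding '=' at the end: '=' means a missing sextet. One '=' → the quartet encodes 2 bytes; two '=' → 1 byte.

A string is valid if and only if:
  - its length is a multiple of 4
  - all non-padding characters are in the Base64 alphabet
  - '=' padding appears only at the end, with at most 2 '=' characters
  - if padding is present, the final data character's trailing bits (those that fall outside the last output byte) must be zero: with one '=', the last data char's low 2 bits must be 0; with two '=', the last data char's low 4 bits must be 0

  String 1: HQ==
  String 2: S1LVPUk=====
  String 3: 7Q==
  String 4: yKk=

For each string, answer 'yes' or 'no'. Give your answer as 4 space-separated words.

String 1: 'HQ==' → valid
String 2: 'S1LVPUk=====' → invalid (5 pad chars (max 2))
String 3: '7Q==' → valid
String 4: 'yKk=' → valid

Answer: yes no yes yes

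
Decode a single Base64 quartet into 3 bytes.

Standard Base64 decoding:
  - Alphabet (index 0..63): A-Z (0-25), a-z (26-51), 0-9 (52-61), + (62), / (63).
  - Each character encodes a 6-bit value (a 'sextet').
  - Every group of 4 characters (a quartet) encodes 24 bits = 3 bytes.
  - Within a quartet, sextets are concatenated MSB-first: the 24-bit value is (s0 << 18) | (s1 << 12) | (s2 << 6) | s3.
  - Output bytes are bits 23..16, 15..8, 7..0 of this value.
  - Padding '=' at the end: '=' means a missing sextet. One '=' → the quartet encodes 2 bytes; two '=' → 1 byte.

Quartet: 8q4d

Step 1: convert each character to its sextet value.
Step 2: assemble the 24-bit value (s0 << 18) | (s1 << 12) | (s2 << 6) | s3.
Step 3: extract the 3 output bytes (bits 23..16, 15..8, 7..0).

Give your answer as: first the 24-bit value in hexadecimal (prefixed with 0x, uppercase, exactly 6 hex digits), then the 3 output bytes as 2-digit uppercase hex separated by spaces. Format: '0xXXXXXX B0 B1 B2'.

Sextets: 8=60, q=42, 4=56, d=29
24-bit: (60<<18) | (42<<12) | (56<<6) | 29
      = 0xF00000 | 0x02A000 | 0x000E00 | 0x00001D
      = 0xF2AE1D
Bytes: (v>>16)&0xFF=F2, (v>>8)&0xFF=AE, v&0xFF=1D

Answer: 0xF2AE1D F2 AE 1D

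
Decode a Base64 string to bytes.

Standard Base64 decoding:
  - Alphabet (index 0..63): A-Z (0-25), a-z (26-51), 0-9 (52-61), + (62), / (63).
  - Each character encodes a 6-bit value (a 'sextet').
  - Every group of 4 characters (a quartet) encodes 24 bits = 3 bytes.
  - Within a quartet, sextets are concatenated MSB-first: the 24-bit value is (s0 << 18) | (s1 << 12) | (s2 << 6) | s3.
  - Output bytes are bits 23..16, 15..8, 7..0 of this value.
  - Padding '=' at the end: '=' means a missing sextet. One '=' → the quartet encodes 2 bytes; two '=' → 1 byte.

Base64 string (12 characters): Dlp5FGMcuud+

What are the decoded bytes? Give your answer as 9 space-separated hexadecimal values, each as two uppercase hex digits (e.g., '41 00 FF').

After char 0 ('D'=3): chars_in_quartet=1 acc=0x3 bytes_emitted=0
After char 1 ('l'=37): chars_in_quartet=2 acc=0xE5 bytes_emitted=0
After char 2 ('p'=41): chars_in_quartet=3 acc=0x3969 bytes_emitted=0
After char 3 ('5'=57): chars_in_quartet=4 acc=0xE5A79 -> emit 0E 5A 79, reset; bytes_emitted=3
After char 4 ('F'=5): chars_in_quartet=1 acc=0x5 bytes_emitted=3
After char 5 ('G'=6): chars_in_quartet=2 acc=0x146 bytes_emitted=3
After char 6 ('M'=12): chars_in_quartet=3 acc=0x518C bytes_emitted=3
After char 7 ('c'=28): chars_in_quartet=4 acc=0x14631C -> emit 14 63 1C, reset; bytes_emitted=6
After char 8 ('u'=46): chars_in_quartet=1 acc=0x2E bytes_emitted=6
After char 9 ('u'=46): chars_in_quartet=2 acc=0xBAE bytes_emitted=6
After char 10 ('d'=29): chars_in_quartet=3 acc=0x2EB9D bytes_emitted=6
After char 11 ('+'=62): chars_in_quartet=4 acc=0xBAE77E -> emit BA E7 7E, reset; bytes_emitted=9

Answer: 0E 5A 79 14 63 1C BA E7 7E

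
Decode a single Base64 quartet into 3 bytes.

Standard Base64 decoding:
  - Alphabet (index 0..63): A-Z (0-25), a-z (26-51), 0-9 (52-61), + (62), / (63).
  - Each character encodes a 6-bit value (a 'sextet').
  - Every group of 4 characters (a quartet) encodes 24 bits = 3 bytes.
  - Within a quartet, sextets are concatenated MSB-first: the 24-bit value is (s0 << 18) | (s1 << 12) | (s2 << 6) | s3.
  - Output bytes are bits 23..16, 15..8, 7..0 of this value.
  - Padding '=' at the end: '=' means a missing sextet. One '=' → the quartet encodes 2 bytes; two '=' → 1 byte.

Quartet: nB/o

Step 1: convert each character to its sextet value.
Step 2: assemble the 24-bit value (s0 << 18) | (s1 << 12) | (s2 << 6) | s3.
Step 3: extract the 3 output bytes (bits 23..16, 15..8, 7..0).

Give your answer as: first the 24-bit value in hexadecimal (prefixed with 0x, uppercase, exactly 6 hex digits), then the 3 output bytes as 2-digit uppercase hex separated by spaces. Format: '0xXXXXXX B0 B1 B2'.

Sextets: n=39, B=1, /=63, o=40
24-bit: (39<<18) | (1<<12) | (63<<6) | 40
      = 0x9C0000 | 0x001000 | 0x000FC0 | 0x000028
      = 0x9C1FE8
Bytes: (v>>16)&0xFF=9C, (v>>8)&0xFF=1F, v&0xFF=E8

Answer: 0x9C1FE8 9C 1F E8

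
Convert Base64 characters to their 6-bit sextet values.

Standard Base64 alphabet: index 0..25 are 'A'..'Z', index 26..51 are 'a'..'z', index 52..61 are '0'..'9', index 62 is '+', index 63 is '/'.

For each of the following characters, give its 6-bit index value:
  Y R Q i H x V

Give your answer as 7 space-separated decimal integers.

Answer: 24 17 16 34 7 49 21

Derivation:
'Y': A..Z range, ord('Y') − ord('A') = 24
'R': A..Z range, ord('R') − ord('A') = 17
'Q': A..Z range, ord('Q') − ord('A') = 16
'i': a..z range, 26 + ord('i') − ord('a') = 34
'H': A..Z range, ord('H') − ord('A') = 7
'x': a..z range, 26 + ord('x') − ord('a') = 49
'V': A..Z range, ord('V') − ord('A') = 21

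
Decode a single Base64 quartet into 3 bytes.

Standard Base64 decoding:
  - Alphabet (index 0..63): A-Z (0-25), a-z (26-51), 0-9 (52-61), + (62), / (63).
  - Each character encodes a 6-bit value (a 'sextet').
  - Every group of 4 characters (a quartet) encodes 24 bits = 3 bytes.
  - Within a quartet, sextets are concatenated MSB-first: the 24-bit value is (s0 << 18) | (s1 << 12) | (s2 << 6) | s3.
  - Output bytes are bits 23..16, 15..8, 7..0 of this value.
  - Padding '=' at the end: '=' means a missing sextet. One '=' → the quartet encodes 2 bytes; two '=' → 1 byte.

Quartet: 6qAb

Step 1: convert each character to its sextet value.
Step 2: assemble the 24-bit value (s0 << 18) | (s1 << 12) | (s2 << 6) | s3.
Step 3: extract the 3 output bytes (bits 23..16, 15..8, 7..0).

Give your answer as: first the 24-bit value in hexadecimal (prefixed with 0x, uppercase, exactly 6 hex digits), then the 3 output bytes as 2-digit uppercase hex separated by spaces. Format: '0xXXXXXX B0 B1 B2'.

Sextets: 6=58, q=42, A=0, b=27
24-bit: (58<<18) | (42<<12) | (0<<6) | 27
      = 0xE80000 | 0x02A000 | 0x000000 | 0x00001B
      = 0xEAA01B
Bytes: (v>>16)&0xFF=EA, (v>>8)&0xFF=A0, v&0xFF=1B

Answer: 0xEAA01B EA A0 1B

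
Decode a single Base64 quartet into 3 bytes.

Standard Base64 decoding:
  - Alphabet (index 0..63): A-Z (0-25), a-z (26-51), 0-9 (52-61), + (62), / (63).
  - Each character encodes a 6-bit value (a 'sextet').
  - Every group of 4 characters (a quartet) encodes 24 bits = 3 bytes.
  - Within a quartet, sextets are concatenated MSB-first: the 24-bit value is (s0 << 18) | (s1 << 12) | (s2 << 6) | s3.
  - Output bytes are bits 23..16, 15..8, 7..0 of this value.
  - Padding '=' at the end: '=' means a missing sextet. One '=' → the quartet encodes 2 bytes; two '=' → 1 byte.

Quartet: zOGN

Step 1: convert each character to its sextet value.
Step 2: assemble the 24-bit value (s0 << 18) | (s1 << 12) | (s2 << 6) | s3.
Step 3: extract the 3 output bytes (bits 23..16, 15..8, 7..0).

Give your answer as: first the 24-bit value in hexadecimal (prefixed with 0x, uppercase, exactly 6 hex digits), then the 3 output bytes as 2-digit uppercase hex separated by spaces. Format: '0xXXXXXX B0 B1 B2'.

Sextets: z=51, O=14, G=6, N=13
24-bit: (51<<18) | (14<<12) | (6<<6) | 13
      = 0xCC0000 | 0x00E000 | 0x000180 | 0x00000D
      = 0xCCE18D
Bytes: (v>>16)&0xFF=CC, (v>>8)&0xFF=E1, v&0xFF=8D

Answer: 0xCCE18D CC E1 8D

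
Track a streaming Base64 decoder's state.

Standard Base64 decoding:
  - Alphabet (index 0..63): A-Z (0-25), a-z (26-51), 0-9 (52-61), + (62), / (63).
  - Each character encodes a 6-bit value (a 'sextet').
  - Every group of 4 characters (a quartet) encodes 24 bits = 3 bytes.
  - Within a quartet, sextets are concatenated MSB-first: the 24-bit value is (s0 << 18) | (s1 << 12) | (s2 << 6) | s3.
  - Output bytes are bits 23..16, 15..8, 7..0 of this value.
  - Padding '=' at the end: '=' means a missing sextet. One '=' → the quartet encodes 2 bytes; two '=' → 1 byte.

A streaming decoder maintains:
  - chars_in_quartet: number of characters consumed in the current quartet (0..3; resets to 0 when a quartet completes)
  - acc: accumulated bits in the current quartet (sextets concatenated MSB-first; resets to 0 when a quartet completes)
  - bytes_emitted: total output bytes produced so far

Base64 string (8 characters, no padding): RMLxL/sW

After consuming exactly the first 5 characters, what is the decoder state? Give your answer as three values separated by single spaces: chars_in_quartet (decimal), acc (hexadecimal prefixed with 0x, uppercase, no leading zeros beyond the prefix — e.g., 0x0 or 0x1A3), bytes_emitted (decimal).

After char 0 ('R'=17): chars_in_quartet=1 acc=0x11 bytes_emitted=0
After char 1 ('M'=12): chars_in_quartet=2 acc=0x44C bytes_emitted=0
After char 2 ('L'=11): chars_in_quartet=3 acc=0x1130B bytes_emitted=0
After char 3 ('x'=49): chars_in_quartet=4 acc=0x44C2F1 -> emit 44 C2 F1, reset; bytes_emitted=3
After char 4 ('L'=11): chars_in_quartet=1 acc=0xB bytes_emitted=3

Answer: 1 0xB 3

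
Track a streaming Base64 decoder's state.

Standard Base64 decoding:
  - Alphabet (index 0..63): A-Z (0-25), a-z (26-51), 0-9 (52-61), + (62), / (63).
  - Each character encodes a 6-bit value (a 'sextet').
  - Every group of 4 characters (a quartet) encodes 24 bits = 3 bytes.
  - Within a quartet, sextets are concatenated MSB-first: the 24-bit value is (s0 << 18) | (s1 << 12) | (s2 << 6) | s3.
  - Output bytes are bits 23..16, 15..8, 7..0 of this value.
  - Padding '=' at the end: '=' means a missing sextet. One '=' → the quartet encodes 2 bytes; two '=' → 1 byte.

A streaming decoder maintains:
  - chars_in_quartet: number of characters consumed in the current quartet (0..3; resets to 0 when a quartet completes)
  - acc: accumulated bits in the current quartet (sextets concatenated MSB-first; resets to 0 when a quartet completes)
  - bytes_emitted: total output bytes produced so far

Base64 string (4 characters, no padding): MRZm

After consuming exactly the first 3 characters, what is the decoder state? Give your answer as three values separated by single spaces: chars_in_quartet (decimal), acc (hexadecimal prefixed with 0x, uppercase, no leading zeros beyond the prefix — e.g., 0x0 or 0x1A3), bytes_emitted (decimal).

After char 0 ('M'=12): chars_in_quartet=1 acc=0xC bytes_emitted=0
After char 1 ('R'=17): chars_in_quartet=2 acc=0x311 bytes_emitted=0
After char 2 ('Z'=25): chars_in_quartet=3 acc=0xC459 bytes_emitted=0

Answer: 3 0xC459 0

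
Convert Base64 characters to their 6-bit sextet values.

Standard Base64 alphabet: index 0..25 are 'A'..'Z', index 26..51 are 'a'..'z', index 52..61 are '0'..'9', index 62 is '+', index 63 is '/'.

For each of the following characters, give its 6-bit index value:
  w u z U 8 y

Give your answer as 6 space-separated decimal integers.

'w': a..z range, 26 + ord('w') − ord('a') = 48
'u': a..z range, 26 + ord('u') − ord('a') = 46
'z': a..z range, 26 + ord('z') − ord('a') = 51
'U': A..Z range, ord('U') − ord('A') = 20
'8': 0..9 range, 52 + ord('8') − ord('0') = 60
'y': a..z range, 26 + ord('y') − ord('a') = 50

Answer: 48 46 51 20 60 50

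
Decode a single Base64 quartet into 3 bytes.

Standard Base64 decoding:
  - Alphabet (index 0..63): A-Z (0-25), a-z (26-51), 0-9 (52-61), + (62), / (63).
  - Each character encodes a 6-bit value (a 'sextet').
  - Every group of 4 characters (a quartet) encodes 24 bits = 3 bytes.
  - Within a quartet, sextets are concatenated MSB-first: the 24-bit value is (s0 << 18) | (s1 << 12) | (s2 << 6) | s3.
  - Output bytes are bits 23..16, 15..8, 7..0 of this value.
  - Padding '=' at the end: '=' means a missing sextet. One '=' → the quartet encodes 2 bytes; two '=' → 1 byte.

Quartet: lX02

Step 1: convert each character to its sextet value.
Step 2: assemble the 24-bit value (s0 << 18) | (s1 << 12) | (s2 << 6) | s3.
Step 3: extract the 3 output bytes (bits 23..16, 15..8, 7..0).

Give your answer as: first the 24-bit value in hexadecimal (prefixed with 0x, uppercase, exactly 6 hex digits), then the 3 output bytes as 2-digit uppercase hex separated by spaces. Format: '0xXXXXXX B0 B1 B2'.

Sextets: l=37, X=23, 0=52, 2=54
24-bit: (37<<18) | (23<<12) | (52<<6) | 54
      = 0x940000 | 0x017000 | 0x000D00 | 0x000036
      = 0x957D36
Bytes: (v>>16)&0xFF=95, (v>>8)&0xFF=7D, v&0xFF=36

Answer: 0x957D36 95 7D 36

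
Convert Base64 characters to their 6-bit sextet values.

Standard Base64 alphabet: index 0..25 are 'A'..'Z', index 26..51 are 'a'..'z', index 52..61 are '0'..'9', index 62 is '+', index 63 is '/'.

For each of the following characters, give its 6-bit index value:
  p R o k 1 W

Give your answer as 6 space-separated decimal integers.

'p': a..z range, 26 + ord('p') − ord('a') = 41
'R': A..Z range, ord('R') − ord('A') = 17
'o': a..z range, 26 + ord('o') − ord('a') = 40
'k': a..z range, 26 + ord('k') − ord('a') = 36
'1': 0..9 range, 52 + ord('1') − ord('0') = 53
'W': A..Z range, ord('W') − ord('A') = 22

Answer: 41 17 40 36 53 22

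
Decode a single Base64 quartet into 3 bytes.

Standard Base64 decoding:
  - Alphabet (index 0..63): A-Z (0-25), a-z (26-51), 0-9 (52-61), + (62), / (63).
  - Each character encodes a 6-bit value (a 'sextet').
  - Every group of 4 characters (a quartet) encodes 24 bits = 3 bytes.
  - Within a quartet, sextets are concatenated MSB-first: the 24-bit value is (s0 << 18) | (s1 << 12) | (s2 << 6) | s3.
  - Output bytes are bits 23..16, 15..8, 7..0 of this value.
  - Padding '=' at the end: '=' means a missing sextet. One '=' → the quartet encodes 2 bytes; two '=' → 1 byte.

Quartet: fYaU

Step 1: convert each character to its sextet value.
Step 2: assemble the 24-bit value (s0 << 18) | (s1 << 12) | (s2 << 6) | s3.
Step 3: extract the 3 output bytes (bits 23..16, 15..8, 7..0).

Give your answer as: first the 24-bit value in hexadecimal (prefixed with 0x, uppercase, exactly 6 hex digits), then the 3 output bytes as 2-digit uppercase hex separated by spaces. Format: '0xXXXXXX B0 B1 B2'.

Sextets: f=31, Y=24, a=26, U=20
24-bit: (31<<18) | (24<<12) | (26<<6) | 20
      = 0x7C0000 | 0x018000 | 0x000680 | 0x000014
      = 0x7D8694
Bytes: (v>>16)&0xFF=7D, (v>>8)&0xFF=86, v&0xFF=94

Answer: 0x7D8694 7D 86 94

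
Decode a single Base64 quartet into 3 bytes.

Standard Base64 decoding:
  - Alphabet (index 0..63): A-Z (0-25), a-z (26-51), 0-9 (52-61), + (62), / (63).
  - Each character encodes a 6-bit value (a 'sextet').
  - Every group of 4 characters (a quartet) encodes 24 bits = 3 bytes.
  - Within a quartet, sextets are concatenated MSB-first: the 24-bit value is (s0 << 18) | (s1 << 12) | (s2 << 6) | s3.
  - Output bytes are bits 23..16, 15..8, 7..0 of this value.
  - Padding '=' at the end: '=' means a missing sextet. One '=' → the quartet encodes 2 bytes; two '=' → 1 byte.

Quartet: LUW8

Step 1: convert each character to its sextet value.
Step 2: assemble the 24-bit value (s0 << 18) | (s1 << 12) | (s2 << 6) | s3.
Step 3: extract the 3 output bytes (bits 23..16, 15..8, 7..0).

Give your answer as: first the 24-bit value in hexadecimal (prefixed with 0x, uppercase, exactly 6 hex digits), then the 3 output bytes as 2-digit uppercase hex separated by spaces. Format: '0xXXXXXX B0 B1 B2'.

Answer: 0x2D45BC 2D 45 BC

Derivation:
Sextets: L=11, U=20, W=22, 8=60
24-bit: (11<<18) | (20<<12) | (22<<6) | 60
      = 0x2C0000 | 0x014000 | 0x000580 | 0x00003C
      = 0x2D45BC
Bytes: (v>>16)&0xFF=2D, (v>>8)&0xFF=45, v&0xFF=BC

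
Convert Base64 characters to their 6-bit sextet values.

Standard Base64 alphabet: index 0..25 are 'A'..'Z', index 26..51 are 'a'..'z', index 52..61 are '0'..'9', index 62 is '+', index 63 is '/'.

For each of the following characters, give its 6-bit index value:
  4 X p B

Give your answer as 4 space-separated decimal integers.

Answer: 56 23 41 1

Derivation:
'4': 0..9 range, 52 + ord('4') − ord('0') = 56
'X': A..Z range, ord('X') − ord('A') = 23
'p': a..z range, 26 + ord('p') − ord('a') = 41
'B': A..Z range, ord('B') − ord('A') = 1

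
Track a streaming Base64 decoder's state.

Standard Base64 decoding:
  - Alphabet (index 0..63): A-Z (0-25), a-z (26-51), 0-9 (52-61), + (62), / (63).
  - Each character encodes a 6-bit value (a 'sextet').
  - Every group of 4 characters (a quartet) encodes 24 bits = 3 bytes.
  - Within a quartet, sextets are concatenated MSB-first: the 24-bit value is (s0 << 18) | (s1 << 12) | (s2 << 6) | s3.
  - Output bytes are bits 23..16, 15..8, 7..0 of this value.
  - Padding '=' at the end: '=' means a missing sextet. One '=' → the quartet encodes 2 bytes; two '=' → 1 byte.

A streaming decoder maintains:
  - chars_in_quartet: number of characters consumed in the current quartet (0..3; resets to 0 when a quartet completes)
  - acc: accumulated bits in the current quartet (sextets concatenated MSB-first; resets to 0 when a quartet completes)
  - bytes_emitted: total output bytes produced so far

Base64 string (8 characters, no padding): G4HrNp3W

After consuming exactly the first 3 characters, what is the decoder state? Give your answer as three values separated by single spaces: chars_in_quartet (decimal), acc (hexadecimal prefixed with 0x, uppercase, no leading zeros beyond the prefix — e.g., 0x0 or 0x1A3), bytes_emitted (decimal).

Answer: 3 0x6E07 0

Derivation:
After char 0 ('G'=6): chars_in_quartet=1 acc=0x6 bytes_emitted=0
After char 1 ('4'=56): chars_in_quartet=2 acc=0x1B8 bytes_emitted=0
After char 2 ('H'=7): chars_in_quartet=3 acc=0x6E07 bytes_emitted=0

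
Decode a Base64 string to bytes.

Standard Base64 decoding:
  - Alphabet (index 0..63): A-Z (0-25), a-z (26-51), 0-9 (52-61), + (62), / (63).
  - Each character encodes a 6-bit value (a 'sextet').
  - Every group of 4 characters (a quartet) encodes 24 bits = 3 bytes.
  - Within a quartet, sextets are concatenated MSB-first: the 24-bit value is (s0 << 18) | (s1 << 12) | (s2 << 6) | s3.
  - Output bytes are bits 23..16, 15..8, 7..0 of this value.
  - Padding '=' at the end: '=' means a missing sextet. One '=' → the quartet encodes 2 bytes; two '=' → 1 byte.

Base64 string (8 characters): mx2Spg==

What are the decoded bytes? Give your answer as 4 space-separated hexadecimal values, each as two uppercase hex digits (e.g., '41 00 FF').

After char 0 ('m'=38): chars_in_quartet=1 acc=0x26 bytes_emitted=0
After char 1 ('x'=49): chars_in_quartet=2 acc=0x9B1 bytes_emitted=0
After char 2 ('2'=54): chars_in_quartet=3 acc=0x26C76 bytes_emitted=0
After char 3 ('S'=18): chars_in_quartet=4 acc=0x9B1D92 -> emit 9B 1D 92, reset; bytes_emitted=3
After char 4 ('p'=41): chars_in_quartet=1 acc=0x29 bytes_emitted=3
After char 5 ('g'=32): chars_in_quartet=2 acc=0xA60 bytes_emitted=3
Padding '==': partial quartet acc=0xA60 -> emit A6; bytes_emitted=4

Answer: 9B 1D 92 A6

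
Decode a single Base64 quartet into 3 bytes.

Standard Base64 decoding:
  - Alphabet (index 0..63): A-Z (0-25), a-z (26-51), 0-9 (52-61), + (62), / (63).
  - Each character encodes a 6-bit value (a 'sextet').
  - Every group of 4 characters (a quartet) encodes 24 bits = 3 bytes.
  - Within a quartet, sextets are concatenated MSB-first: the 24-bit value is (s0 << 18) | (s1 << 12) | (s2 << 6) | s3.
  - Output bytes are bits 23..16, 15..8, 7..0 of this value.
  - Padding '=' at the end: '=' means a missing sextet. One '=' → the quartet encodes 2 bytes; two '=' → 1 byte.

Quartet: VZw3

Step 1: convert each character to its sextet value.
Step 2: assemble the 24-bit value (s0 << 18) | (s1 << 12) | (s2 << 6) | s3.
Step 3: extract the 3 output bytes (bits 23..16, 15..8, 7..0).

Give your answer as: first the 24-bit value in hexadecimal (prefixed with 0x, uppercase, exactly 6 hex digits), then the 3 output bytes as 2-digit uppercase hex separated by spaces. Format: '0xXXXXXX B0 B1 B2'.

Sextets: V=21, Z=25, w=48, 3=55
24-bit: (21<<18) | (25<<12) | (48<<6) | 55
      = 0x540000 | 0x019000 | 0x000C00 | 0x000037
      = 0x559C37
Bytes: (v>>16)&0xFF=55, (v>>8)&0xFF=9C, v&0xFF=37

Answer: 0x559C37 55 9C 37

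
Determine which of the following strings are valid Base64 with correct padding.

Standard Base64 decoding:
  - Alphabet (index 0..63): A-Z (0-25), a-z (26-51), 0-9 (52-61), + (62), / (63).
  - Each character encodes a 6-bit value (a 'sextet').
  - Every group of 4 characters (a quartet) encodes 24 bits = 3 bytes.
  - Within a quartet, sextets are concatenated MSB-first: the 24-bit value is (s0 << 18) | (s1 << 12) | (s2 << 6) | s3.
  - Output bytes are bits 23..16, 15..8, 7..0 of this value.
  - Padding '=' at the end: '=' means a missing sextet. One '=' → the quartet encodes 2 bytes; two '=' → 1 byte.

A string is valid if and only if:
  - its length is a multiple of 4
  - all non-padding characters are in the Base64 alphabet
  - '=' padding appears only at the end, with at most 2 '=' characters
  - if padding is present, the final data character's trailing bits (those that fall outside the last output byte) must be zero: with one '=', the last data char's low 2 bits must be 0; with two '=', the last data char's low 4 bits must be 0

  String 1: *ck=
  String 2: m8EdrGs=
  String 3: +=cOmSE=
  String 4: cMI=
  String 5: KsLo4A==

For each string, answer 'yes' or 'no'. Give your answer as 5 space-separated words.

String 1: '*ck=' → invalid (bad char(s): ['*'])
String 2: 'm8EdrGs=' → valid
String 3: '+=cOmSE=' → invalid (bad char(s): ['=']; '=' in middle)
String 4: 'cMI=' → valid
String 5: 'KsLo4A==' → valid

Answer: no yes no yes yes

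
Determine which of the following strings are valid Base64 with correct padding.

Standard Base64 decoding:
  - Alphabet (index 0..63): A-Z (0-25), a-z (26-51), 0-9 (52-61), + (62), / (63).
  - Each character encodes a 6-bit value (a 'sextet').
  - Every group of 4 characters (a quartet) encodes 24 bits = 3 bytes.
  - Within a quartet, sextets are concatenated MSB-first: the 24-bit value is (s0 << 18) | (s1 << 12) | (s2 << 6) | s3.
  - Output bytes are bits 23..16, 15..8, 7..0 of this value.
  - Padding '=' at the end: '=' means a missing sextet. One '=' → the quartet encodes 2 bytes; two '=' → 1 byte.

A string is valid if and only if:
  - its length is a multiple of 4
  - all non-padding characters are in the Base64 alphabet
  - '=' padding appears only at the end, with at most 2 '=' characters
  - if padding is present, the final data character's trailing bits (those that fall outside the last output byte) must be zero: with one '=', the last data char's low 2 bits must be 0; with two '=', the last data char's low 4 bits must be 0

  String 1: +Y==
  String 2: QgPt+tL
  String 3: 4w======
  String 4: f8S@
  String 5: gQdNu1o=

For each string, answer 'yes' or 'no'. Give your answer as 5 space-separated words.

String 1: '+Y==' → invalid (bad trailing bits)
String 2: 'QgPt+tL' → invalid (len=7 not mult of 4)
String 3: '4w======' → invalid (6 pad chars (max 2))
String 4: 'f8S@' → invalid (bad char(s): ['@'])
String 5: 'gQdNu1o=' → valid

Answer: no no no no yes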